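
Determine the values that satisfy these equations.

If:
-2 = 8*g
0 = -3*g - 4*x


Then:
g = -1/4
x = 3/16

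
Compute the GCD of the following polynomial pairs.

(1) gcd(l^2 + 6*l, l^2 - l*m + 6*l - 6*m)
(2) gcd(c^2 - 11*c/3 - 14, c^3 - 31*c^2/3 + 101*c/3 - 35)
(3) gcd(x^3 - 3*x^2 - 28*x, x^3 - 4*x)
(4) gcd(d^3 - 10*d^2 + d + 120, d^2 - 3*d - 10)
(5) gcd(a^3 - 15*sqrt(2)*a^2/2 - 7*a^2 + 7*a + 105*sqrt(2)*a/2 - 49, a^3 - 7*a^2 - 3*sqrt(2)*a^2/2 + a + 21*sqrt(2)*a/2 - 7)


(1) = gcd(l*(l + 6), (l + 6)*(l - m)) = l + 6
(2) = 1
(3) = gcd(x*(x - 7)*(x + 4), x*(x - 2)*(x + 2)) = x
(4) = gcd((d - 8)*(d - 5)*(d + 3), (d - 5)*(d + 2)) = d - 5
(5) = a^2 + a*(-7 - sqrt(2)/2) + 7*sqrt(2)/2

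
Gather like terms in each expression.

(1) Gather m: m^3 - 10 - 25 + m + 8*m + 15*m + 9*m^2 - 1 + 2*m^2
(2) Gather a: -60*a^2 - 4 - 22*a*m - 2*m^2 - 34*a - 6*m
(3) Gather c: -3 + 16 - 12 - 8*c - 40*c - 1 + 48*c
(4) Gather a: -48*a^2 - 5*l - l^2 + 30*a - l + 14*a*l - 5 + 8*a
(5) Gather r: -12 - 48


(1) = m^3 + 11*m^2 + 24*m - 36
(2) = -60*a^2 + a*(-22*m - 34) - 2*m^2 - 6*m - 4
(3) = 0
(4) = -48*a^2 + a*(14*l + 38) - l^2 - 6*l - 5
(5) = -60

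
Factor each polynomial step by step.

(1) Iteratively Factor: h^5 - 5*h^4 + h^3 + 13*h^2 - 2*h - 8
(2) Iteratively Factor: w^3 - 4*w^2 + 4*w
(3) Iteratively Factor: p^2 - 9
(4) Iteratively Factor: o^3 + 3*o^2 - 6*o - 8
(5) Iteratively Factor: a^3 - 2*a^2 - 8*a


(1) = (h + 1)*(h^4 - 6*h^3 + 7*h^2 + 6*h - 8) = (h - 2)*(h + 1)*(h^3 - 4*h^2 - h + 4) = (h - 2)*(h - 1)*(h + 1)*(h^2 - 3*h - 4) = (h - 4)*(h - 2)*(h - 1)*(h + 1)*(h + 1)
(2) = (w)*(w^2 - 4*w + 4) = w*(w - 2)*(w - 2)
(3) = (p - 3)*(p + 3)
(4) = (o + 1)*(o^2 + 2*o - 8) = (o - 2)*(o + 1)*(o + 4)
(5) = (a)*(a^2 - 2*a - 8) = a*(a + 2)*(a - 4)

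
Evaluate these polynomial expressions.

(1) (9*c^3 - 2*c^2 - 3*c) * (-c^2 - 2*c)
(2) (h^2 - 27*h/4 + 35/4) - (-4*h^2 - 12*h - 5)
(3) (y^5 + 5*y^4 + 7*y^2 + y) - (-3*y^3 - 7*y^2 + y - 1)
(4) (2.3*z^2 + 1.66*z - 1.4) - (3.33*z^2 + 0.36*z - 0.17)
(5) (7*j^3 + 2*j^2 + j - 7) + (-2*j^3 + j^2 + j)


(1) = -9*c^5 - 16*c^4 + 7*c^3 + 6*c^2
(2) = 5*h^2 + 21*h/4 + 55/4
(3) = y^5 + 5*y^4 + 3*y^3 + 14*y^2 + 1
(4) = -1.03*z^2 + 1.3*z - 1.23
(5) = 5*j^3 + 3*j^2 + 2*j - 7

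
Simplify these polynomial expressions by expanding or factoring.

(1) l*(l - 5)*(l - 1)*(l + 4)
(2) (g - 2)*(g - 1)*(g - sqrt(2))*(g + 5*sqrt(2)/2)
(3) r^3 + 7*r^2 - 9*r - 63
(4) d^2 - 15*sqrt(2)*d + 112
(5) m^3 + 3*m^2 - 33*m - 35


(1) = l^4 - 2*l^3 - 19*l^2 + 20*l
(2) = g^4 - 3*g^3 + 3*sqrt(2)*g^3/2 - 9*sqrt(2)*g^2/2 - 3*g^2 + 3*sqrt(2)*g + 15*g - 10
(3) = (r - 3)*(r + 3)*(r + 7)
(4) = (d - 8*sqrt(2))*(d - 7*sqrt(2))
(5) = (m - 5)*(m + 1)*(m + 7)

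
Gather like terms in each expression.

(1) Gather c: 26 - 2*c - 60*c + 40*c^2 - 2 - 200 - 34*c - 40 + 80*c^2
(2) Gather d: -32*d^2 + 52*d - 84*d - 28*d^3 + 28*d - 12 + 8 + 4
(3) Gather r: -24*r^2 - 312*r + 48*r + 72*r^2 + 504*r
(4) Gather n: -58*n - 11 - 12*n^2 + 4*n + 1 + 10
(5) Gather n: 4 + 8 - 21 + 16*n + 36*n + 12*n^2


(1) = 120*c^2 - 96*c - 216
(2) = -28*d^3 - 32*d^2 - 4*d
(3) = 48*r^2 + 240*r
(4) = -12*n^2 - 54*n
(5) = 12*n^2 + 52*n - 9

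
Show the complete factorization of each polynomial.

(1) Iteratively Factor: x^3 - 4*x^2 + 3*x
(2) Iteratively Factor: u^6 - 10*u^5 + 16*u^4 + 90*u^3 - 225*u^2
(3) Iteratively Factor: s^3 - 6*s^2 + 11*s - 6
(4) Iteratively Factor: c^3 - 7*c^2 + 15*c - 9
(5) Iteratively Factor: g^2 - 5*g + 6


(1) = (x - 3)*(x^2 - x) = x*(x - 3)*(x - 1)
(2) = (u + 3)*(u^5 - 13*u^4 + 55*u^3 - 75*u^2) = (u - 5)*(u + 3)*(u^4 - 8*u^3 + 15*u^2) = u*(u - 5)*(u + 3)*(u^3 - 8*u^2 + 15*u) = u*(u - 5)*(u - 3)*(u + 3)*(u^2 - 5*u) = u^2*(u - 5)*(u - 3)*(u + 3)*(u - 5)
(3) = (s - 2)*(s^2 - 4*s + 3) = (s - 3)*(s - 2)*(s - 1)
(4) = (c - 3)*(c^2 - 4*c + 3) = (c - 3)*(c - 1)*(c - 3)
(5) = (g - 3)*(g - 2)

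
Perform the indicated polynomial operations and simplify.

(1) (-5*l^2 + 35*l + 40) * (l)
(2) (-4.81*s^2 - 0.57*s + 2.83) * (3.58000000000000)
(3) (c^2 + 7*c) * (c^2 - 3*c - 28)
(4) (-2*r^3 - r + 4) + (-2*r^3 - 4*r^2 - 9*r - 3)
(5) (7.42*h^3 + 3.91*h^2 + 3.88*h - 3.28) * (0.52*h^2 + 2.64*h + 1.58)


(1) = -5*l^3 + 35*l^2 + 40*l
(2) = -17.2198*s^2 - 2.0406*s + 10.1314
(3) = c^4 + 4*c^3 - 49*c^2 - 196*c
(4) = -4*r^3 - 4*r^2 - 10*r + 1
(5) = 3.8584*h^5 + 21.622*h^4 + 24.0636*h^3 + 14.7154*h^2 - 2.5288*h - 5.1824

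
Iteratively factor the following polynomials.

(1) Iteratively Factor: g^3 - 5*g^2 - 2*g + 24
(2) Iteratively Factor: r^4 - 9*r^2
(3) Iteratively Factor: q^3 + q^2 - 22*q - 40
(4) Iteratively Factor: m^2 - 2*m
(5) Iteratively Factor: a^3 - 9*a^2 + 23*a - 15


(1) = (g - 3)*(g^2 - 2*g - 8) = (g - 4)*(g - 3)*(g + 2)
(2) = (r + 3)*(r^3 - 3*r^2) = (r - 3)*(r + 3)*(r^2) = r*(r - 3)*(r + 3)*(r)
(3) = (q + 4)*(q^2 - 3*q - 10) = (q - 5)*(q + 4)*(q + 2)
(4) = (m)*(m - 2)
(5) = (a - 1)*(a^2 - 8*a + 15) = (a - 3)*(a - 1)*(a - 5)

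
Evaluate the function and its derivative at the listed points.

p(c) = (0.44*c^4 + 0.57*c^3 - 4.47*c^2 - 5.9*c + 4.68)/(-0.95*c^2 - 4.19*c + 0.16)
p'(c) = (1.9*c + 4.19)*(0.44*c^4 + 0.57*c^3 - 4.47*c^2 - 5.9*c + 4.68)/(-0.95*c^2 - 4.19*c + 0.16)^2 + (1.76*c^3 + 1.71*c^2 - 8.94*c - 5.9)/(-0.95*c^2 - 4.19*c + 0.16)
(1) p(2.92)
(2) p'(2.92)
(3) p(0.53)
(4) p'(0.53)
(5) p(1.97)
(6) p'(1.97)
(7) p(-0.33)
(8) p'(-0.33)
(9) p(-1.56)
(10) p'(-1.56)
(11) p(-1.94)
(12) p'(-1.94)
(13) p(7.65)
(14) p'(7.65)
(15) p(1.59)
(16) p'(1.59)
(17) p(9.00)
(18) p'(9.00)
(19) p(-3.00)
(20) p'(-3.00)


(1) = 0.22
(2) = -1.42
(3) = -0.18
(4) = 4.65
(5) = 1.13
(6) = -0.47
(7) = 4.26
(8) = 8.57
(9) = 0.79
(10) = 1.48
(11) = 0.29
(12) = 1.10
(13) = -16.69
(14) = -5.73
(15) = 1.22
(16) = -0.01
(17) = -25.26
(18) = -6.96
(19) = 0.57
(20) = -2.89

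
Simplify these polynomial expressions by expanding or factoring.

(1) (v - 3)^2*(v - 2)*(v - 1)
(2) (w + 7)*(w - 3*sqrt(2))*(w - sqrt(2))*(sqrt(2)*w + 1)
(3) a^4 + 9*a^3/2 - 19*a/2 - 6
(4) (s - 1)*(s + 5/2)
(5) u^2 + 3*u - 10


(1) = v^4 - 9*v^3 + 29*v^2 - 39*v + 18
(2) = sqrt(2)*w^4 - 7*w^3 + 7*sqrt(2)*w^3 - 49*w^2 + 2*sqrt(2)*w^2 + 6*w + 14*sqrt(2)*w + 42
(3) = (a - 3/2)*(a + 1)^2*(a + 4)
(4) = s^2 + 3*s/2 - 5/2
(5) = (u - 2)*(u + 5)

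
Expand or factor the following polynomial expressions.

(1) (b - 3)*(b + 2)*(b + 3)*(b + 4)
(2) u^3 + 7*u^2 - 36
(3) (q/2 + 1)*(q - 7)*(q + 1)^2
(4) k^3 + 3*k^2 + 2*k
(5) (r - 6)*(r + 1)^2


(1) = b^4 + 6*b^3 - b^2 - 54*b - 72
(2) = (u - 2)*(u + 3)*(u + 6)
(3) = q^4/2 - 3*q^3/2 - 23*q^2/2 - 33*q/2 - 7
(4) = k*(k + 1)*(k + 2)
(5) = r^3 - 4*r^2 - 11*r - 6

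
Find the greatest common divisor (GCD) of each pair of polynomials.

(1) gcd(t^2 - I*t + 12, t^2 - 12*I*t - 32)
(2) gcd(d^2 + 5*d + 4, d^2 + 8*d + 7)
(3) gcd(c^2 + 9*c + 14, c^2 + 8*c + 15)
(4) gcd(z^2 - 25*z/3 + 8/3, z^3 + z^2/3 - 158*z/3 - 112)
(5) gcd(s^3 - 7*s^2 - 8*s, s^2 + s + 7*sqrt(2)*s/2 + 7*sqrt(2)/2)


(1) = t - 4*I
(2) = d + 1
(3) = 1
(4) = gcd((z - 8)*(z - 1/3), (z - 8)*(z + 7/3)*(z + 6)) = z - 8
(5) = s + 1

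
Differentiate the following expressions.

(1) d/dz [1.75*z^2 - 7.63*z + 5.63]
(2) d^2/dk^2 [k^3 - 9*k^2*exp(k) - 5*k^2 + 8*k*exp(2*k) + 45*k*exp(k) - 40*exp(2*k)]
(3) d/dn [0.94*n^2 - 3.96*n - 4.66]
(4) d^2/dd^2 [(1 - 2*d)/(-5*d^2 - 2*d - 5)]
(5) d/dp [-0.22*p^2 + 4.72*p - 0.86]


(1) = 3.5*z - 7.63
(2) = -9*k^2*exp(k) + 32*k*exp(2*k) + 9*k*exp(k) + 6*k - 128*exp(2*k) + 72*exp(k) - 10
(3) = 1.88*n - 3.96
(4) = 2*((1 - 30*d)*(5*d^2 + 2*d + 5) + 4*(2*d - 1)*(5*d + 1)^2)/(5*d^2 + 2*d + 5)^3
(5) = 4.72 - 0.44*p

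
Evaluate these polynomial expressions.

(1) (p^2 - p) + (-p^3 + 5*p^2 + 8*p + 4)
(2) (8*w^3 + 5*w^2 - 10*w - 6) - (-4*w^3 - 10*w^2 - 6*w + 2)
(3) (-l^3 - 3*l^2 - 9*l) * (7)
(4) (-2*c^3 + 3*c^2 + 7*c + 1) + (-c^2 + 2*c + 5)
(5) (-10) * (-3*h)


(1) = -p^3 + 6*p^2 + 7*p + 4
(2) = 12*w^3 + 15*w^2 - 4*w - 8
(3) = -7*l^3 - 21*l^2 - 63*l
(4) = -2*c^3 + 2*c^2 + 9*c + 6
(5) = 30*h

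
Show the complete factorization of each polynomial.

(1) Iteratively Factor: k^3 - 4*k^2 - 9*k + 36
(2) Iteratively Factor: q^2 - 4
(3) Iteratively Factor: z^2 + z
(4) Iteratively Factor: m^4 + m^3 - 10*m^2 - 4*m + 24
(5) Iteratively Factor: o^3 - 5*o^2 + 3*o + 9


(1) = (k + 3)*(k^2 - 7*k + 12) = (k - 3)*(k + 3)*(k - 4)
(2) = (q + 2)*(q - 2)
(3) = (z + 1)*(z)
(4) = (m - 2)*(m^3 + 3*m^2 - 4*m - 12) = (m - 2)*(m + 3)*(m^2 - 4) = (m - 2)^2*(m + 3)*(m + 2)
(5) = (o - 3)*(o^2 - 2*o - 3) = (o - 3)*(o + 1)*(o - 3)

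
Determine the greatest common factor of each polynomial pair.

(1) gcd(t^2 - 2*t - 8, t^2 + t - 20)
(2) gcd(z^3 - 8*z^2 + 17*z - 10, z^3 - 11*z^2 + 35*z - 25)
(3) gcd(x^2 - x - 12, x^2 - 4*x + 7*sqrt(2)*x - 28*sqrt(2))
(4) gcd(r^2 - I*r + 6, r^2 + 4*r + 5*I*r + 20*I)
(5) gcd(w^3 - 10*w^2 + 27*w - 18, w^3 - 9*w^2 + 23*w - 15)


(1) = t - 4
(2) = gcd((z - 5)*(z - 2)*(z - 1), (z - 5)^2*(z - 1)) = z^2 - 6*z + 5
(3) = gcd((x - 4)*(x + 3), (x - 4)*(x + 7*sqrt(2))) = x - 4
(4) = 1
(5) = gcd((w - 6)*(w - 3)*(w - 1), (w - 5)*(w - 3)*(w - 1)) = w^2 - 4*w + 3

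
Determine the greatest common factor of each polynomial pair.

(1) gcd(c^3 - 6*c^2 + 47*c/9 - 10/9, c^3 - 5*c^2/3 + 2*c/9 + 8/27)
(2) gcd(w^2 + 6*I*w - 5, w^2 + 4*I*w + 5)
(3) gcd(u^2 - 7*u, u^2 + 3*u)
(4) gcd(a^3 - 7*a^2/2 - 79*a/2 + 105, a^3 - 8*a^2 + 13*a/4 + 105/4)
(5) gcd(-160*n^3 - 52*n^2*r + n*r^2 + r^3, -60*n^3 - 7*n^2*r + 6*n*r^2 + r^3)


(1) = gcd((c - 5)*(c - 2/3)*(c - 1/3), (c - 4/3)*(c - 2/3)*(c + 1/3)) = c - 2/3
(2) = w + 5*I
(3) = gcd(u*(u - 7), u*(u + 3)) = u
(4) = a^2 - 19*a/2 + 35/2
(5) = 20*n^2 + 9*n*r + r^2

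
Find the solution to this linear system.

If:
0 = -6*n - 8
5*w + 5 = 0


Then:
n = -4/3
w = -1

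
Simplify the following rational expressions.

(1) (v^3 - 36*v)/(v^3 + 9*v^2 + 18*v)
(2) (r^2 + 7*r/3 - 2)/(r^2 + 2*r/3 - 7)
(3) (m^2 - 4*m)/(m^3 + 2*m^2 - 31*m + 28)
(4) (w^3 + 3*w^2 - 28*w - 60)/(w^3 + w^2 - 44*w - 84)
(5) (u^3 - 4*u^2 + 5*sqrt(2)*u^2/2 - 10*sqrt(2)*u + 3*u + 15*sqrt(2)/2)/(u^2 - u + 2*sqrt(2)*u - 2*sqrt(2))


(1) = (v - 6)/(v + 3)
(2) = (3*r - 2)/(3*r - 7)
(3) = m/(m^2 + 6*m - 7)
(4) = (w - 5)/(w - 7)
(5) = (2*u^2 + u*(-6 + 5*sqrt(2)) - 15*sqrt(2))/(2*u + 4*sqrt(2))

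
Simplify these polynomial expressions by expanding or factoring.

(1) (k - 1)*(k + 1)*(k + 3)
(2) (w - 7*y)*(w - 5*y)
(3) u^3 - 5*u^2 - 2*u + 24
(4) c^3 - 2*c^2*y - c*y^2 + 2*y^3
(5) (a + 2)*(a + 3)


(1) = k^3 + 3*k^2 - k - 3
(2) = w^2 - 12*w*y + 35*y^2
(3) = (u - 4)*(u - 3)*(u + 2)
(4) = (c - 2*y)*(c - y)*(c + y)
(5) = a^2 + 5*a + 6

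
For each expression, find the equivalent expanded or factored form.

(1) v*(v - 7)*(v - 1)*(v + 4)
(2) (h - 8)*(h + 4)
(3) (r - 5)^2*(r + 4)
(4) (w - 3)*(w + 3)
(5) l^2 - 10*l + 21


(1) = v^4 - 4*v^3 - 25*v^2 + 28*v
(2) = h^2 - 4*h - 32
(3) = r^3 - 6*r^2 - 15*r + 100
(4) = w^2 - 9
(5) = (l - 7)*(l - 3)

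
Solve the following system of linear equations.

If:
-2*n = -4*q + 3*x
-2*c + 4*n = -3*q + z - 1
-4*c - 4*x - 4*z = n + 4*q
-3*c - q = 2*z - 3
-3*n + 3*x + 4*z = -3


Then:
c = 881/1060
n = 33/53
q = -9/20
x = -269/265
z = 507/1060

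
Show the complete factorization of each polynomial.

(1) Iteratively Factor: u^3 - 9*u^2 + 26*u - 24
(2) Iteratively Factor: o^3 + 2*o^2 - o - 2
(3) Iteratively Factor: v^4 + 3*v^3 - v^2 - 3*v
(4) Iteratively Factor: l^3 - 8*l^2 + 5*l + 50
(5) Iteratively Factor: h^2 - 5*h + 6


(1) = (u - 4)*(u^2 - 5*u + 6) = (u - 4)*(u - 2)*(u - 3)
(2) = (o + 1)*(o^2 + o - 2) = (o - 1)*(o + 1)*(o + 2)
(3) = (v - 1)*(v^3 + 4*v^2 + 3*v) = (v - 1)*(v + 1)*(v^2 + 3*v) = v*(v - 1)*(v + 1)*(v + 3)
(4) = (l - 5)*(l^2 - 3*l - 10) = (l - 5)*(l + 2)*(l - 5)
(5) = (h - 3)*(h - 2)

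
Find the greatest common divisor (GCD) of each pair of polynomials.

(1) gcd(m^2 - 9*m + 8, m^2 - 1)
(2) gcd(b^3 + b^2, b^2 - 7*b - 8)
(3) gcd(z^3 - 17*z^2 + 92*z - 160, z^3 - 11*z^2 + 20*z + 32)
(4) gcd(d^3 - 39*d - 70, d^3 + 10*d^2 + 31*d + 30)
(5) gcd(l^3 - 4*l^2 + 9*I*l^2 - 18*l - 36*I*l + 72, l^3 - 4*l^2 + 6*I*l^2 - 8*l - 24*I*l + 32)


(1) = m - 1
(2) = b + 1
(3) = z^2 - 12*z + 32
(4) = d^2 + 7*d + 10
(5) = l - 4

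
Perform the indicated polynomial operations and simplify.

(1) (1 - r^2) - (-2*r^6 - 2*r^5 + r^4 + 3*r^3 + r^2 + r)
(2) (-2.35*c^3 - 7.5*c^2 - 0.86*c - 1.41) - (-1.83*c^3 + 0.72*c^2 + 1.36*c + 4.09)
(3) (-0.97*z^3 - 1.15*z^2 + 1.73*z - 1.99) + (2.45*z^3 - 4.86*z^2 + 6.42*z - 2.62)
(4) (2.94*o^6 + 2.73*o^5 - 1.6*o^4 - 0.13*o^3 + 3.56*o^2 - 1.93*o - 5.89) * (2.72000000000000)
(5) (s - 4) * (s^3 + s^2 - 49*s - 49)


(1) = 2*r^6 + 2*r^5 - r^4 - 3*r^3 - 2*r^2 - r + 1
(2) = -0.52*c^3 - 8.22*c^2 - 2.22*c - 5.5
(3) = 1.48*z^3 - 6.01*z^2 + 8.15*z - 4.61
(4) = 7.9968*o^6 + 7.4256*o^5 - 4.352*o^4 - 0.3536*o^3 + 9.6832*o^2 - 5.2496*o - 16.0208
(5) = s^4 - 3*s^3 - 53*s^2 + 147*s + 196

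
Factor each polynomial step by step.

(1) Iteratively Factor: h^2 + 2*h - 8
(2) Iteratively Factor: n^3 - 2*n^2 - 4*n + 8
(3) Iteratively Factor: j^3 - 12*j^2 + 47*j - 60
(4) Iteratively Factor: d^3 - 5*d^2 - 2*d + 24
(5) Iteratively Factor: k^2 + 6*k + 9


(1) = (h + 4)*(h - 2)
(2) = (n - 2)*(n^2 - 4) = (n - 2)*(n + 2)*(n - 2)
(3) = (j - 4)*(j^2 - 8*j + 15) = (j - 4)*(j - 3)*(j - 5)
(4) = (d - 4)*(d^2 - d - 6) = (d - 4)*(d - 3)*(d + 2)
(5) = (k + 3)*(k + 3)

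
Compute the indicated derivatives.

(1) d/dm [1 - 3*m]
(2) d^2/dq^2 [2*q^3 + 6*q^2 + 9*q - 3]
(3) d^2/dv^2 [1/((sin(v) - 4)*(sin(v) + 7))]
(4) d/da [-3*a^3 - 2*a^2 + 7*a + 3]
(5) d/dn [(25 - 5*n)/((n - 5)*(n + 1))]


(1) = -3
(2) = 12*q + 12
(3) = (-4*sin(v)^4 - 9*sin(v)^3 - 115*sin(v)^2 - 66*sin(v) + 74)/((sin(v) - 4)^3*(sin(v) + 7)^3)
(4) = -9*a^2 - 4*a + 7
(5) = 5/(n + 1)^2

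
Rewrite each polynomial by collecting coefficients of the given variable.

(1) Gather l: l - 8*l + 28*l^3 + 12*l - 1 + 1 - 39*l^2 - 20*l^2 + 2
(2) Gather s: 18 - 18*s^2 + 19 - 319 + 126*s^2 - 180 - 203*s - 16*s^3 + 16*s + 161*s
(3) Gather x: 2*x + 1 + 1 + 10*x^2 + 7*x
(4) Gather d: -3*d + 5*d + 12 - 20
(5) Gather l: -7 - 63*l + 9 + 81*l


(1) = 28*l^3 - 59*l^2 + 5*l + 2
(2) = -16*s^3 + 108*s^2 - 26*s - 462
(3) = 10*x^2 + 9*x + 2
(4) = 2*d - 8
(5) = 18*l + 2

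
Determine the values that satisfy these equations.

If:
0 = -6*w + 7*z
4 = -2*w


Then:
w = -2
z = -12/7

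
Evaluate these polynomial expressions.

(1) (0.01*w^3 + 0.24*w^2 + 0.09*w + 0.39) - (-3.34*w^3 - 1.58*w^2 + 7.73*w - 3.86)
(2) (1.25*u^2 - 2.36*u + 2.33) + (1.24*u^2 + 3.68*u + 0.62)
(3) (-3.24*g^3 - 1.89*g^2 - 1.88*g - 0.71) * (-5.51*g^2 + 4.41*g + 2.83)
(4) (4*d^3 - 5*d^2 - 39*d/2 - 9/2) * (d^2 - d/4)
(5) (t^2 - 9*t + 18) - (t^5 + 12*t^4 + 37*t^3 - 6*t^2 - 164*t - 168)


(1) = 3.35*w^3 + 1.82*w^2 - 7.64*w + 4.25
(2) = 2.49*u^2 + 1.32*u + 2.95
(3) = 17.8524*g^5 - 3.8745*g^4 - 7.1453*g^3 - 9.7274*g^2 - 8.4515*g - 2.0093
(4) = 4*d^5 - 6*d^4 - 73*d^3/4 + 3*d^2/8 + 9*d/8
(5) = -t^5 - 12*t^4 - 37*t^3 + 7*t^2 + 155*t + 186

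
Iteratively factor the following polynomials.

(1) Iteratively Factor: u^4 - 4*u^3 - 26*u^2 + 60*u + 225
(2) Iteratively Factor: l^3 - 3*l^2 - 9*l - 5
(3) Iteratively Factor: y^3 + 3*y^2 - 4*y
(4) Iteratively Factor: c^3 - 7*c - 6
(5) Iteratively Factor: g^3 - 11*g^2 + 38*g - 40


(1) = (u - 5)*(u^3 + u^2 - 21*u - 45) = (u - 5)*(u + 3)*(u^2 - 2*u - 15) = (u - 5)^2*(u + 3)*(u + 3)
(2) = (l - 5)*(l^2 + 2*l + 1) = (l - 5)*(l + 1)*(l + 1)
(3) = (y - 1)*(y^2 + 4*y) = (y - 1)*(y + 4)*(y)
(4) = (c + 2)*(c^2 - 2*c - 3) = (c - 3)*(c + 2)*(c + 1)
(5) = (g - 2)*(g^2 - 9*g + 20) = (g - 5)*(g - 2)*(g - 4)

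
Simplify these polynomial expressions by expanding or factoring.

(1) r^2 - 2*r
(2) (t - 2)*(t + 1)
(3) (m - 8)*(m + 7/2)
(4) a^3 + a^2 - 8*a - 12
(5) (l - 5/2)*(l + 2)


(1) = r*(r - 2)
(2) = t^2 - t - 2
(3) = m^2 - 9*m/2 - 28
(4) = (a - 3)*(a + 2)^2
(5) = l^2 - l/2 - 5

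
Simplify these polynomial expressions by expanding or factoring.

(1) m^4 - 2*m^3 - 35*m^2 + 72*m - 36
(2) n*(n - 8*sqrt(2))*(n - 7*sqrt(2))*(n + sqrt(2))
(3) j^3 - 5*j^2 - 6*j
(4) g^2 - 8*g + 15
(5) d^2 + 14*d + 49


(1) = (m - 6)*(m - 1)^2*(m + 6)
(2) = n^4 - 14*sqrt(2)*n^3 + 82*n^2 + 112*sqrt(2)*n
(3) = j*(j - 6)*(j + 1)
(4) = (g - 5)*(g - 3)
(5) = (d + 7)^2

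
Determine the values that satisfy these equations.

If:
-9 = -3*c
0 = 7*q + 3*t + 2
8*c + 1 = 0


Then:
No Solution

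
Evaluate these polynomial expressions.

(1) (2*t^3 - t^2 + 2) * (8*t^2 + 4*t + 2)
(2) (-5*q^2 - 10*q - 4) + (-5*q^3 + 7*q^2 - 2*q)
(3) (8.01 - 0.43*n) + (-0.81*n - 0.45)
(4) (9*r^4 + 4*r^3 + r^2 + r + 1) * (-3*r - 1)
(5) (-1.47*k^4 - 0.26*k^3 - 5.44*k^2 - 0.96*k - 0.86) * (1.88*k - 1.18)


(1) = 16*t^5 + 14*t^2 + 8*t + 4
(2) = -5*q^3 + 2*q^2 - 12*q - 4
(3) = 7.56 - 1.24*n
(4) = -27*r^5 - 21*r^4 - 7*r^3 - 4*r^2 - 4*r - 1
(5) = -2.7636*k^5 + 1.2458*k^4 - 9.9204*k^3 + 4.6144*k^2 - 0.484*k + 1.0148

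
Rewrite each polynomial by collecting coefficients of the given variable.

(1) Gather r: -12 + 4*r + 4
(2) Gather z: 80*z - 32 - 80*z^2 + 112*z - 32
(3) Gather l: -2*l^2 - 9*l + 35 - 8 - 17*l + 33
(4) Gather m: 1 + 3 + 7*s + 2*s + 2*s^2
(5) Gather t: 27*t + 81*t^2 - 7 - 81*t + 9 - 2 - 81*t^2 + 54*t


(1) = 4*r - 8
(2) = -80*z^2 + 192*z - 64
(3) = -2*l^2 - 26*l + 60
(4) = 2*s^2 + 9*s + 4
(5) = 0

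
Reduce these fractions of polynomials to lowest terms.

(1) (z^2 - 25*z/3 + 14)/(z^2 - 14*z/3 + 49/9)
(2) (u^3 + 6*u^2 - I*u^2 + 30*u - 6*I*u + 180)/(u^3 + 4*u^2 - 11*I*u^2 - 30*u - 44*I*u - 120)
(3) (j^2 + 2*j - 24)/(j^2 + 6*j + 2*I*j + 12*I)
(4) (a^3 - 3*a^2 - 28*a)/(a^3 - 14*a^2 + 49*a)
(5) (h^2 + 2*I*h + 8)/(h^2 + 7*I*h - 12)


(1) = (3*z - 18)/(3*z - 7)
(2) = (u^2 + u*(6 + 5*I) + 30*I)/(u^2 + u*(4 - 5*I) - 20*I)
(3) = (j - 4)/(j + 2*I)
(4) = (a + 4)/(a - 7)
(5) = (h - 2*I)/(h + 3*I)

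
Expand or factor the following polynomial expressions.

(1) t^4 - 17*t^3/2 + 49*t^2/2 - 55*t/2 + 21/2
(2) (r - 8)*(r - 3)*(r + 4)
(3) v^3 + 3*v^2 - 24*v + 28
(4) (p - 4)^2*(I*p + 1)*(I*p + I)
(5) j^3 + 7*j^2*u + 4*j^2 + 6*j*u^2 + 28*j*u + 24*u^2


(1) = (t - 7/2)*(t - 3)*(t - 1)^2
(2) = r^3 - 7*r^2 - 20*r + 96
(3) = (v - 2)^2*(v + 7)
(4) = -p^4 + 7*p^3 + I*p^3 - 8*p^2 - 7*I*p^2 - 16*p + 8*I*p + 16*I
(5) = (j + 4)*(j + u)*(j + 6*u)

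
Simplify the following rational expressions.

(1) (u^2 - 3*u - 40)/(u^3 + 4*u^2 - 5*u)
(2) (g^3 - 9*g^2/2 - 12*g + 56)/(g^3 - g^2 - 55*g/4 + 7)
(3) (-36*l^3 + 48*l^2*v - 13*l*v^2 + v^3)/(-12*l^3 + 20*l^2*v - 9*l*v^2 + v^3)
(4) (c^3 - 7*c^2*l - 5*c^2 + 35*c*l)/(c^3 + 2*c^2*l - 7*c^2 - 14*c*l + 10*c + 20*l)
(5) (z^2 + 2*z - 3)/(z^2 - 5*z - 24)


(1) = (u - 8)/(u^2 - u)
(2) = (2*g - 8)/(2*g - 1)
(3) = (-6*l + v)/(-2*l + v)
(4) = (c^2 - 7*c*l)/(c^2 + 2*c*l - 2*c - 4*l)
(5) = (z - 1)/(z - 8)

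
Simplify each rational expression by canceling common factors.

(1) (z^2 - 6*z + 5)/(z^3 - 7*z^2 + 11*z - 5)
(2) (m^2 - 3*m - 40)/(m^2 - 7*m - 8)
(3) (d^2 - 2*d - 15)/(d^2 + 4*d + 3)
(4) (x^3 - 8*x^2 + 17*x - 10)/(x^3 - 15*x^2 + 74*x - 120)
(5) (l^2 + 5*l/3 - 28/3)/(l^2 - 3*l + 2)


(1) = 1/(z - 1)
(2) = (m + 5)/(m + 1)
(3) = (d - 5)/(d + 1)
(4) = (x^2 - 3*x + 2)/(x^2 - 10*x + 24)
(5) = (3*l^2 + 5*l - 28)/(3*l^2 - 9*l + 6)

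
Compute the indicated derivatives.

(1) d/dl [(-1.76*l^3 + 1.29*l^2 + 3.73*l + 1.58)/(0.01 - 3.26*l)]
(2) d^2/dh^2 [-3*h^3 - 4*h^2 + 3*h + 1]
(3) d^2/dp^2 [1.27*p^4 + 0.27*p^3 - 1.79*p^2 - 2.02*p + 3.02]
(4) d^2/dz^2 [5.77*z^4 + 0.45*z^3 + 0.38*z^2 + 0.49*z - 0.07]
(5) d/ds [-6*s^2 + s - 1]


(1) = (11.4752*l^3 - 4.2582*l^2 + 0.0258*l + 5.1881)/(10.6276*l^2 - 0.0652*l + 0.0001)
(2) = -18*h - 8
(3) = 15.24*p^2 + 1.62*p - 3.58
(4) = 69.24*z^2 + 2.7*z + 0.76
(5) = 1 - 12*s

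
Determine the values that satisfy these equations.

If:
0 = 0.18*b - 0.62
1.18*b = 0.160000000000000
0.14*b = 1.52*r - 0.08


Then:
No Solution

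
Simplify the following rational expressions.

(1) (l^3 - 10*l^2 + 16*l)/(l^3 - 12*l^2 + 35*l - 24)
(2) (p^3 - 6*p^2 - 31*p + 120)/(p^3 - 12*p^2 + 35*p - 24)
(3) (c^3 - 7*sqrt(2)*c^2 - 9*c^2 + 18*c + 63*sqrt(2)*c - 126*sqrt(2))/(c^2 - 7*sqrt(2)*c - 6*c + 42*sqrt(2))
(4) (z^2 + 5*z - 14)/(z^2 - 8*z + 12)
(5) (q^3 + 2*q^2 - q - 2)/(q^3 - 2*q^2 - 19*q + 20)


(1) = (l^2 - 2*l)/(l^2 - 4*l + 3)
(2) = (p + 5)/(p - 1)
(3) = c - 3
(4) = (z + 7)/(z - 6)
(5) = (q^2 + 3*q + 2)/(q^2 - q - 20)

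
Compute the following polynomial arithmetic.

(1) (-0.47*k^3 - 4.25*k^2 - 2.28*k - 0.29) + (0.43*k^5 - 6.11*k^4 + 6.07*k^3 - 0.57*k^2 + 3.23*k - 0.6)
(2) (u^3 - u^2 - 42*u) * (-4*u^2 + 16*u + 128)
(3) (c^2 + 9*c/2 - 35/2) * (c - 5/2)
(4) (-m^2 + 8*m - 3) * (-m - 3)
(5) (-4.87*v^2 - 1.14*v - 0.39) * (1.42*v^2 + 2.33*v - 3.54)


(1) = 0.43*k^5 - 6.11*k^4 + 5.6*k^3 - 4.82*k^2 + 0.95*k - 0.89
(2) = -4*u^5 + 20*u^4 + 280*u^3 - 800*u^2 - 5376*u
(3) = c^3 + 2*c^2 - 115*c/4 + 175/4
(4) = m^3 - 5*m^2 - 21*m + 9
(5) = -6.9154*v^4 - 12.9659*v^3 + 14.0298*v^2 + 3.1269*v + 1.3806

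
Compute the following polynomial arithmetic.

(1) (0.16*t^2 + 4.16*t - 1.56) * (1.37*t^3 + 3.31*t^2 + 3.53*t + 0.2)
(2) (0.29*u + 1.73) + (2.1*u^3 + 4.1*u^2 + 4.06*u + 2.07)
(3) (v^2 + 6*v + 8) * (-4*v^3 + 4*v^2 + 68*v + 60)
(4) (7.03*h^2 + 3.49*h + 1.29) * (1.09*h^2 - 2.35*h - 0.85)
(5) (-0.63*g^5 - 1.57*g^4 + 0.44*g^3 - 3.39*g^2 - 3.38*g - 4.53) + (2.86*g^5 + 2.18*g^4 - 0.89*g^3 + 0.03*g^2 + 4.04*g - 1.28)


(1) = 0.2192*t^5 + 6.2288*t^4 + 12.1972*t^3 + 9.5532*t^2 - 4.6748*t - 0.312
(2) = 2.1*u^3 + 4.1*u^2 + 4.35*u + 3.8
(3) = -4*v^5 - 20*v^4 + 60*v^3 + 500*v^2 + 904*v + 480
(4) = 7.6627*h^4 - 12.7164*h^3 - 12.7709*h^2 - 5.998*h - 1.0965
(5) = 2.23*g^5 + 0.61*g^4 - 0.45*g^3 - 3.36*g^2 + 0.66*g - 5.81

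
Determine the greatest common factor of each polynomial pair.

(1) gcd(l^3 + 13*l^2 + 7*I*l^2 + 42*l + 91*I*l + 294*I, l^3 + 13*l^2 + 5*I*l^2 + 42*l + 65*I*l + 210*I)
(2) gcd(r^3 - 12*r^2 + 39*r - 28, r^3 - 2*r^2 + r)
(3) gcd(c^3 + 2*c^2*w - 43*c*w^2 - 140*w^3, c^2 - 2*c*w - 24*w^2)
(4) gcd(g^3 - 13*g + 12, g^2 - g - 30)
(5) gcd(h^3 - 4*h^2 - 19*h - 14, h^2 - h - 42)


(1) = gcd((l + 6)*(l + 7)*(l + 7*I), (l + 6)*(l + 7)*(l + 5*I)) = l^2 + 13*l + 42
(2) = gcd((r - 7)*(r - 4)*(r - 1), r*(r - 1)^2) = r - 1
(3) = gcd((c - 7*w)*(c + 4*w)*(c + 5*w), (c - 6*w)*(c + 4*w)) = c + 4*w
(4) = 1
(5) = h - 7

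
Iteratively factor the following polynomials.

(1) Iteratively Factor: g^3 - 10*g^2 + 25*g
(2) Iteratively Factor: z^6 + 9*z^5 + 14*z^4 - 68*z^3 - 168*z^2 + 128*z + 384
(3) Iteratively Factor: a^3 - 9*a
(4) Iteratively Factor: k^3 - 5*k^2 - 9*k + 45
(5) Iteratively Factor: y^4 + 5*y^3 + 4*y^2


(1) = (g - 5)*(g^2 - 5*g) = g*(g - 5)*(g - 5)
(2) = (z + 3)*(z^5 + 6*z^4 - 4*z^3 - 56*z^2 + 128) = (z + 3)*(z + 4)*(z^4 + 2*z^3 - 12*z^2 - 8*z + 32) = (z + 2)*(z + 3)*(z + 4)*(z^3 - 12*z + 16) = (z - 2)*(z + 2)*(z + 3)*(z + 4)*(z^2 + 2*z - 8) = (z - 2)^2*(z + 2)*(z + 3)*(z + 4)*(z + 4)
(3) = (a + 3)*(a^2 - 3*a) = (a - 3)*(a + 3)*(a)
(4) = (k - 3)*(k^2 - 2*k - 15) = (k - 3)*(k + 3)*(k - 5)
(5) = (y)*(y^3 + 5*y^2 + 4*y) = y*(y + 4)*(y^2 + y) = y*(y + 1)*(y + 4)*(y)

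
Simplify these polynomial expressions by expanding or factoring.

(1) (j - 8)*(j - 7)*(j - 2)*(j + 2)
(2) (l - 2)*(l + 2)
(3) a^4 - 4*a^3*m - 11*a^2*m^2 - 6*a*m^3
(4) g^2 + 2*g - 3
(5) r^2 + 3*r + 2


(1) = j^4 - 15*j^3 + 52*j^2 + 60*j - 224
(2) = l^2 - 4
(3) = a*(a - 6*m)*(a + m)^2
(4) = (g - 1)*(g + 3)
(5) = (r + 1)*(r + 2)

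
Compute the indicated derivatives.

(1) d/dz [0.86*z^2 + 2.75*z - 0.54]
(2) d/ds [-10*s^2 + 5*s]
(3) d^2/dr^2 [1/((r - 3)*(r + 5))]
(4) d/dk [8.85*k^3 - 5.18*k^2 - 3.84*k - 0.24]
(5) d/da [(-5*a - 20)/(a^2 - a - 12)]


(1) = 1.72*z + 2.75
(2) = 5 - 20*s
(3) = 2*((r - 3)^2 + (r - 3)*(r + 5) + (r + 5)^2)/((r - 3)^3*(r + 5)^3)
(4) = 26.55*k^2 - 10.36*k - 3.84
(5) = 5*(-a^2 + a + (a + 4)*(2*a - 1) + 12)/(-a^2 + a + 12)^2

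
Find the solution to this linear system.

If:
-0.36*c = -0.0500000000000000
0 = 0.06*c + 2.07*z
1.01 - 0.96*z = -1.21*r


Then:
c = 0.14
r = -0.84
z = -0.00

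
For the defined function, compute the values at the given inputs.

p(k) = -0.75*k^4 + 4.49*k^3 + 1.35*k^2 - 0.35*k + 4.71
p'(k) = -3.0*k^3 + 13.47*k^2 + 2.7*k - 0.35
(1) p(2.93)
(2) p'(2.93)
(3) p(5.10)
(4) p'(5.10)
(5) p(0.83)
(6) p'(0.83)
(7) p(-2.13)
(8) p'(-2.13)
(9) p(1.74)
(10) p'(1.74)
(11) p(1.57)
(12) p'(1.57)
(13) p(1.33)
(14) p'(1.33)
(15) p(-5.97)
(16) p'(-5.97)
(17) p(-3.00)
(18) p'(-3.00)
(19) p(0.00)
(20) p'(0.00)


(1) = 72.94
(2) = 47.74
(3) = 126.25
(4) = -34.18
(5) = 7.56
(6) = 9.46
(7) = -47.25
(8) = 84.00
(9) = 24.97
(10) = 29.33
(11) = 20.31
(12) = 25.48
(13) = 14.85
(14) = 20.01
(15) = -1853.16
(16) = 1101.94
(17) = -164.07
(18) = 193.78
(19) = 4.71
(20) = -0.35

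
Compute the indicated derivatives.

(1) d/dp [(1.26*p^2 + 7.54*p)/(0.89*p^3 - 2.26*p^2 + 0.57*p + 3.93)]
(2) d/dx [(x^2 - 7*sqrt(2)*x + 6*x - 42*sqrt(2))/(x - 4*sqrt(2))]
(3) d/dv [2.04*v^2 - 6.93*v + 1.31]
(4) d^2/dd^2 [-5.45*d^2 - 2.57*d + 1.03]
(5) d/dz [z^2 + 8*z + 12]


(1) = (-1.1214*p^4 - 13.4212*p^3 + 17.7586*p^2 + 9.9036*p + 29.6322)/(0.7921*p^6 - 4.0228*p^5 + 6.1222*p^4 + 4.419*p^3 - 17.4387*p^2 + 4.4802*p + 15.4449)
(2) = (x^2 - 8*sqrt(2)*x + 18*sqrt(2) + 56)/(x^2 - 8*sqrt(2)*x + 32)
(3) = 4.08*v - 6.93
(4) = -10.9000000000000
(5) = 2*z + 8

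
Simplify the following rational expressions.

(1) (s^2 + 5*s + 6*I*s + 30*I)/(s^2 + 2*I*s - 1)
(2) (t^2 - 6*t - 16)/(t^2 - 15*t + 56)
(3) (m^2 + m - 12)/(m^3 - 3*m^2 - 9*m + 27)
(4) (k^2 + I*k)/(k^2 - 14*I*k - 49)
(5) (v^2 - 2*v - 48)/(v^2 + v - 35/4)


(1) = (s^2 + s*(5 + 6*I) + 30*I)/(s^2 + 2*I*s - 1)
(2) = (t + 2)/(t - 7)
(3) = (m + 4)/(m^2 - 9)
(4) = (k^2 + I*k)/(k^2 - 14*I*k - 49)
(5) = (4*v^2 - 8*v - 192)/(4*v^2 + 4*v - 35)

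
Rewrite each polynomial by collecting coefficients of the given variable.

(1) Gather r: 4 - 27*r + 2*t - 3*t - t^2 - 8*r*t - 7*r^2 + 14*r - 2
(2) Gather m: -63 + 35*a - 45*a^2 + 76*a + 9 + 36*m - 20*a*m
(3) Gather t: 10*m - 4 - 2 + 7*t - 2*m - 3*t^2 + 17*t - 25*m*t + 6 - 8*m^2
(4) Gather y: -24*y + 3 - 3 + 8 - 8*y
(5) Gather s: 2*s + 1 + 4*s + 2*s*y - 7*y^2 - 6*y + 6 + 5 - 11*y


(1) = -7*r^2 + r*(-8*t - 13) - t^2 - t + 2
(2) = -45*a^2 + 111*a + m*(36 - 20*a) - 54
(3) = -8*m^2 + 8*m - 3*t^2 + t*(24 - 25*m)
(4) = 8 - 32*y
(5) = s*(2*y + 6) - 7*y^2 - 17*y + 12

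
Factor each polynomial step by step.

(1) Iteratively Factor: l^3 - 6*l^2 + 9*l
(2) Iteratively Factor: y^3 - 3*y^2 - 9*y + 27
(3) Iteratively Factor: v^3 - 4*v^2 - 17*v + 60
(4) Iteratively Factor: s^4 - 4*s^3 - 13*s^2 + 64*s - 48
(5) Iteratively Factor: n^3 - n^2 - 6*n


(1) = (l - 3)*(l^2 - 3*l) = (l - 3)^2*(l)
(2) = (y + 3)*(y^2 - 6*y + 9) = (y - 3)*(y + 3)*(y - 3)
(3) = (v - 3)*(v^2 - v - 20) = (v - 5)*(v - 3)*(v + 4)
(4) = (s - 1)*(s^3 - 3*s^2 - 16*s + 48) = (s - 3)*(s - 1)*(s^2 - 16) = (s - 4)*(s - 3)*(s - 1)*(s + 4)
(5) = (n - 3)*(n^2 + 2*n) = n*(n - 3)*(n + 2)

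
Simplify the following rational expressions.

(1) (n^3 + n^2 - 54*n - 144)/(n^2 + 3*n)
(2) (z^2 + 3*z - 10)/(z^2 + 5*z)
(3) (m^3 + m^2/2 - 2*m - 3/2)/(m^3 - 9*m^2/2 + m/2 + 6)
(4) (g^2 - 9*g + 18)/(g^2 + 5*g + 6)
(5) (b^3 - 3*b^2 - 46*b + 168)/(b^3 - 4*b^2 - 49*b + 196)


(1) = (n^2 - 2*n - 48)/n
(2) = (z - 2)/z
(3) = (m + 1)/(m - 4)
(4) = (g^2 - 9*g + 18)/(g^2 + 5*g + 6)
(5) = (b - 6)/(b - 7)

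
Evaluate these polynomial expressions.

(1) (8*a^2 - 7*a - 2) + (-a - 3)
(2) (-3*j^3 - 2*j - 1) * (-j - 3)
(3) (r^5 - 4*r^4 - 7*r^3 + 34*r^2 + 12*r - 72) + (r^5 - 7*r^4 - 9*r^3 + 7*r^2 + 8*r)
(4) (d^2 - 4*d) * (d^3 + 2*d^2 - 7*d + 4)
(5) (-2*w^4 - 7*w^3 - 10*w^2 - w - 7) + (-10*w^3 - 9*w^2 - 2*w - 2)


(1) = 8*a^2 - 8*a - 5
(2) = 3*j^4 + 9*j^3 + 2*j^2 + 7*j + 3
(3) = 2*r^5 - 11*r^4 - 16*r^3 + 41*r^2 + 20*r - 72
(4) = d^5 - 2*d^4 - 15*d^3 + 32*d^2 - 16*d
(5) = -2*w^4 - 17*w^3 - 19*w^2 - 3*w - 9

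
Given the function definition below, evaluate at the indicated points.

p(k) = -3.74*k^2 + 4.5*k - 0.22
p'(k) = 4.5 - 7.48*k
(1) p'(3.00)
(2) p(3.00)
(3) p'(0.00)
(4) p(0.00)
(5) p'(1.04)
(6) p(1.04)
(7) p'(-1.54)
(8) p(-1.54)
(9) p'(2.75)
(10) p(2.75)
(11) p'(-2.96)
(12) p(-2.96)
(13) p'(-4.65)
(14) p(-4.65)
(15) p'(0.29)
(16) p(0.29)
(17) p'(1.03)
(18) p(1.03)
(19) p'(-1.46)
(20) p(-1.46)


(1) = -17.94
(2) = -20.38
(3) = 4.50
(4) = -0.22
(5) = -3.28
(6) = 0.41
(7) = 16.02
(8) = -16.02
(9) = -16.07
(10) = -16.13
(11) = 26.64
(12) = -46.31
(13) = 39.28
(14) = -102.01
(15) = 2.33
(16) = 0.77
(17) = -3.20
(18) = 0.45
(19) = 15.42
(20) = -14.76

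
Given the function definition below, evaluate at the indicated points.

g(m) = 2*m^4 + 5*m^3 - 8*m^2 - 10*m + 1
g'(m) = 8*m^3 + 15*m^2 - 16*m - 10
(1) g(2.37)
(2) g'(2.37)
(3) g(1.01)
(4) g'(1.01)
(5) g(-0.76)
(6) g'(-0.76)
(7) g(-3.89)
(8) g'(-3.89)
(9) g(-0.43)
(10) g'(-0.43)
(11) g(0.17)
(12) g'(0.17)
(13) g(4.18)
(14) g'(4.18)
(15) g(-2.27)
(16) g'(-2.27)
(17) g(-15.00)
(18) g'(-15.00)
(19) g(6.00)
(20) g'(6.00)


(1) = 62.02
(2) = 142.83
(3) = -10.03
(4) = -2.62
(5) = 2.45
(6) = 7.31
(7) = 82.48
(8) = -191.69
(9) = 3.49
(10) = -0.98
(11) = -0.90
(12) = -12.25
(13) = 795.16
(14) = 769.48
(15) = -22.90
(16) = 10.04
(17) = 82726.00
(18) = -23395.00
(19) = 3325.00
(20) = 2162.00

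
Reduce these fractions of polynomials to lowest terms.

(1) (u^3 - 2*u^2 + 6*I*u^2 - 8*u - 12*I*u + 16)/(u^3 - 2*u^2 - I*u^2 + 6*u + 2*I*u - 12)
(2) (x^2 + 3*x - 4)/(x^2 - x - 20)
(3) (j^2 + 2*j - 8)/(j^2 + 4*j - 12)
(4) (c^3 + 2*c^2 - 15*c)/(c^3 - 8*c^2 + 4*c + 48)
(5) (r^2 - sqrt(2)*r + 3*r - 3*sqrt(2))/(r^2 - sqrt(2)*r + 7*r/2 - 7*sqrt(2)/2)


(1) = (u + 4*I)/(u - 3*I)
(2) = (x - 1)/(x - 5)
(3) = (j + 4)/(j + 6)
(4) = (c^3 + 2*c^2 - 15*c)/(c^3 - 8*c^2 + 4*c + 48)
(5) = (2*r + 6)/(2*r + 7)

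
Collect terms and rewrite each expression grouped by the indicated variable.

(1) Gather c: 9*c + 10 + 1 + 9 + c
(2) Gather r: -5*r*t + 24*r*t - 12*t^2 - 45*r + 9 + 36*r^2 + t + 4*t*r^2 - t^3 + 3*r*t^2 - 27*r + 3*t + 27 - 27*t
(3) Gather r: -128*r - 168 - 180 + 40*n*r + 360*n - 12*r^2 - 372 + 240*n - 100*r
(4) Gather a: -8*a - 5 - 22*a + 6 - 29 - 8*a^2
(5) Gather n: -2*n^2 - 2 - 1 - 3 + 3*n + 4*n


(1) = 10*c + 20
(2) = r^2*(4*t + 36) + r*(3*t^2 + 19*t - 72) - t^3 - 12*t^2 - 23*t + 36
(3) = 600*n - 12*r^2 + r*(40*n - 228) - 720
(4) = -8*a^2 - 30*a - 28
(5) = -2*n^2 + 7*n - 6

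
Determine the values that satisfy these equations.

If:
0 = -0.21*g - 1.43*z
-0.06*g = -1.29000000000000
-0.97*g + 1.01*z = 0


Then:
No Solution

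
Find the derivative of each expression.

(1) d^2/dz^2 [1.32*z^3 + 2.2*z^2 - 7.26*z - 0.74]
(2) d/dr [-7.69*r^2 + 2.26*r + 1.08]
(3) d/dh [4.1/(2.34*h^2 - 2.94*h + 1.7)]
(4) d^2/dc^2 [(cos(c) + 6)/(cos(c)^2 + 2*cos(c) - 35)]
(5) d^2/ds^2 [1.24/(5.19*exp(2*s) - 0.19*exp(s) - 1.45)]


(1) = 7.92*z + 4.4
(2) = 2.26 - 15.38*r
(3) = (12.054 - 19.188*h)/(2.34*h^2 - 2.94*h + 1.7)^2
(4) = (-9*(1 - cos(2*c))^2*cos(c)/4 - 11*(1 - cos(2*c))^2/2 - 3091*cos(c)/2 - 471*cos(2*c) - 63*cos(3*c) + cos(5*c)/2 + 159)/((cos(c) - 5)^3*(cos(c) + 7)^3)
(5) = ((0.2356 - 25.7424*exp(s))*(-5.19*exp(2*s) + 0.19*exp(s) + 1.45) - 1.24*(10.38*exp(s) - 0.19)*(20.76*exp(s) - 0.38)*exp(s))*exp(s)/(-5.19*exp(2*s) + 0.19*exp(s) + 1.45)^3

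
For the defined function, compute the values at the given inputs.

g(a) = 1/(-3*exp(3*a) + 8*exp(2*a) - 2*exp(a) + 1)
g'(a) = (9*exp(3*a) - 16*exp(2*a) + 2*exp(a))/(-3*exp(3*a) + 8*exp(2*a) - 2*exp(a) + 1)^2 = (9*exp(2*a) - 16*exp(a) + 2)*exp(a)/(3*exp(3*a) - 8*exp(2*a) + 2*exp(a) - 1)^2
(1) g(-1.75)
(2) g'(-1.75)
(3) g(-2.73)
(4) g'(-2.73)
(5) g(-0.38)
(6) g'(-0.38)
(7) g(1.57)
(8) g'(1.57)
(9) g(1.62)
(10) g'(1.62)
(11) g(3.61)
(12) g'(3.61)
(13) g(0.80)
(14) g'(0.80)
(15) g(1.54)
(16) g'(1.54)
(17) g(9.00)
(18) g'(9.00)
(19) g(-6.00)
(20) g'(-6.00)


(1) = 1.14
(2) = -0.11
(3) = 1.11
(4) = 0.08
(5) = 0.41
(6) = -0.56
(7) = -0.01
(8) = 0.03
(9) = -0.01
(10) = 0.02
(11) = -0.00
(12) = 0.00
(13) = 0.32
(14) = 2.53
(15) = -0.01
(16) = 0.03
(17) = -0.00
(18) = 0.00
(19) = 1.00
(20) = 0.00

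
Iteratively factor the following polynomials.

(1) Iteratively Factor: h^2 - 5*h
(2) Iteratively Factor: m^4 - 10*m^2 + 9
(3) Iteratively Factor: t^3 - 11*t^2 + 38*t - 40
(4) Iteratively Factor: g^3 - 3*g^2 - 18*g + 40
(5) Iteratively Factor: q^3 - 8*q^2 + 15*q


(1) = (h - 5)*(h)
(2) = (m - 3)*(m^3 + 3*m^2 - m - 3) = (m - 3)*(m + 3)*(m^2 - 1) = (m - 3)*(m - 1)*(m + 3)*(m + 1)
(3) = (t - 5)*(t^2 - 6*t + 8) = (t - 5)*(t - 2)*(t - 4)
(4) = (g - 5)*(g^2 + 2*g - 8) = (g - 5)*(g - 2)*(g + 4)
(5) = (q)*(q^2 - 8*q + 15) = q*(q - 3)*(q - 5)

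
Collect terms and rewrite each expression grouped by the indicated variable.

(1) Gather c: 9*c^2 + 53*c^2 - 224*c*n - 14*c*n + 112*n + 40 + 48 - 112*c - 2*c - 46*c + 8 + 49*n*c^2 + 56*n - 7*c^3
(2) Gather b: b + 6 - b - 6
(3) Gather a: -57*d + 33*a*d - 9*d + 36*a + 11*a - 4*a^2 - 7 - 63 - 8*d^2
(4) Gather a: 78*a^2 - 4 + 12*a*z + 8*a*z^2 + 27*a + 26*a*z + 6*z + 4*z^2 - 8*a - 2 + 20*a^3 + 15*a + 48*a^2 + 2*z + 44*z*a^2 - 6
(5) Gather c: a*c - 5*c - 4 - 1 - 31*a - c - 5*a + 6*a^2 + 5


(1) = -7*c^3 + c^2*(49*n + 62) + c*(-238*n - 160) + 168*n + 96
(2) = 0
(3) = -4*a^2 + a*(33*d + 47) - 8*d^2 - 66*d - 70
(4) = 20*a^3 + a^2*(44*z + 126) + a*(8*z^2 + 38*z + 34) + 4*z^2 + 8*z - 12
(5) = 6*a^2 - 36*a + c*(a - 6)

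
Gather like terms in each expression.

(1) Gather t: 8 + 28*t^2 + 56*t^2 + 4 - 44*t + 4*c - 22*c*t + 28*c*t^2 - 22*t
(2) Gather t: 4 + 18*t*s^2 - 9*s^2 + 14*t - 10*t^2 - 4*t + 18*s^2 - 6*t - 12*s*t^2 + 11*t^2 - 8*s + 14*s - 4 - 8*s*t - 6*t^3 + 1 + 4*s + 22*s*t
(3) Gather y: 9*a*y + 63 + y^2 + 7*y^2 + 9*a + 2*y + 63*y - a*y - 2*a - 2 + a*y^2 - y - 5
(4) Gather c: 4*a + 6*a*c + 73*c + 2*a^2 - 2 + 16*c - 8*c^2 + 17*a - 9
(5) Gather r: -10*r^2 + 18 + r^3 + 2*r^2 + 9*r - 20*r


(1) = 4*c + t^2*(28*c + 84) + t*(-22*c - 66) + 12
(2) = 9*s^2 + 10*s - 6*t^3 + t^2*(1 - 12*s) + t*(18*s^2 + 14*s + 4) + 1
(3) = 7*a + y^2*(a + 8) + y*(8*a + 64) + 56
(4) = 2*a^2 + 21*a - 8*c^2 + c*(6*a + 89) - 11
(5) = r^3 - 8*r^2 - 11*r + 18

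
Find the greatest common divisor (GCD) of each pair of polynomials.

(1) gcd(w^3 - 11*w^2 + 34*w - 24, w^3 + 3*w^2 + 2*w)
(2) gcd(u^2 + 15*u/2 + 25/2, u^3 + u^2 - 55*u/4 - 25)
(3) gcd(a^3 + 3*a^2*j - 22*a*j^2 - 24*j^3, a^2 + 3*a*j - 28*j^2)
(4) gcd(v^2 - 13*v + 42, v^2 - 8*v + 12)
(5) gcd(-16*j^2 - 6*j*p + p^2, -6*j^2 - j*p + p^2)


(1) = 1
(2) = u + 5/2
(3) = gcd((a - 4*j)*(a + j)*(a + 6*j), (a - 4*j)*(a + 7*j)) = a - 4*j
(4) = gcd((v - 7)*(v - 6), (v - 6)*(v - 2)) = v - 6
(5) = gcd((-8*j + p)*(2*j + p), (-3*j + p)*(2*j + p)) = 2*j + p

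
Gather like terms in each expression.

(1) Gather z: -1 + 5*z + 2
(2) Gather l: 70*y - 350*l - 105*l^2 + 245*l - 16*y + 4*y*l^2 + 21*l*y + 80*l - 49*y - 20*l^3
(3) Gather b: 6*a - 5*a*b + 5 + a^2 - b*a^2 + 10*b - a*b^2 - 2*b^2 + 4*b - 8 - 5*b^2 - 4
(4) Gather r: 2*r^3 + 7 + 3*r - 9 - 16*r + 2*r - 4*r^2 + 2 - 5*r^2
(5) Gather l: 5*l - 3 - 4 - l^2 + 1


(1) = 5*z + 1
(2) = -20*l^3 + l^2*(4*y - 105) + l*(21*y - 25) + 5*y
(3) = a^2 + 6*a + b^2*(-a - 7) + b*(-a^2 - 5*a + 14) - 7
(4) = 2*r^3 - 9*r^2 - 11*r
(5) = -l^2 + 5*l - 6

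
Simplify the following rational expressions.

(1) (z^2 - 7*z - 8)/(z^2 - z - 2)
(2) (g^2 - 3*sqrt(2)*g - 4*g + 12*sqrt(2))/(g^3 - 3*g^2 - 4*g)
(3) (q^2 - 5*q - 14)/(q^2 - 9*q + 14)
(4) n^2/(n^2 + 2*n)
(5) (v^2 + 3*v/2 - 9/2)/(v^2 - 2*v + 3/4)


(1) = (z - 8)/(z - 2)
(2) = (g - 3*sqrt(2))/(g^2 + g)
(3) = (q + 2)/(q - 2)
(4) = n/(n + 2)
(5) = (2*v + 6)/(2*v - 1)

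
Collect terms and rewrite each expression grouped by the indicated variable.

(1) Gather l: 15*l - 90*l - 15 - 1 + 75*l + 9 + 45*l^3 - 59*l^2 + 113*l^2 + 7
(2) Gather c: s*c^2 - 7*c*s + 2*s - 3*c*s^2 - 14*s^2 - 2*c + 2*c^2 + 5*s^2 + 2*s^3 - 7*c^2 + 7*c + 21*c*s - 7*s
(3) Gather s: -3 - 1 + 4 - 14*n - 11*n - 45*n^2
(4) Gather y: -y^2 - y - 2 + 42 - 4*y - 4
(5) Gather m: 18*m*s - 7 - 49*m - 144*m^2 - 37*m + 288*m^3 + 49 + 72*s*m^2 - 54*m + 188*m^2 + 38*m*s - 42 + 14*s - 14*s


(1) = 45*l^3 + 54*l^2
(2) = c^2*(s - 5) + c*(-3*s^2 + 14*s + 5) + 2*s^3 - 9*s^2 - 5*s
(3) = -45*n^2 - 25*n
(4) = -y^2 - 5*y + 36
(5) = 288*m^3 + m^2*(72*s + 44) + m*(56*s - 140)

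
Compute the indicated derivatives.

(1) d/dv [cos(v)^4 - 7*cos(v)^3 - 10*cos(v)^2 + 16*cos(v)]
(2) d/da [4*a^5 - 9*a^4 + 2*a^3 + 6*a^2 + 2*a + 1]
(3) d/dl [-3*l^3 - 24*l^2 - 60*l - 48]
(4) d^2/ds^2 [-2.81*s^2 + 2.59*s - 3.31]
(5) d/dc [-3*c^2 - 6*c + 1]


(1) = (-4*cos(v)^3 + 21*cos(v)^2 + 20*cos(v) - 16)*sin(v)
(2) = 20*a^4 - 36*a^3 + 6*a^2 + 12*a + 2
(3) = -9*l^2 - 48*l - 60
(4) = -5.62000000000000
(5) = -6*c - 6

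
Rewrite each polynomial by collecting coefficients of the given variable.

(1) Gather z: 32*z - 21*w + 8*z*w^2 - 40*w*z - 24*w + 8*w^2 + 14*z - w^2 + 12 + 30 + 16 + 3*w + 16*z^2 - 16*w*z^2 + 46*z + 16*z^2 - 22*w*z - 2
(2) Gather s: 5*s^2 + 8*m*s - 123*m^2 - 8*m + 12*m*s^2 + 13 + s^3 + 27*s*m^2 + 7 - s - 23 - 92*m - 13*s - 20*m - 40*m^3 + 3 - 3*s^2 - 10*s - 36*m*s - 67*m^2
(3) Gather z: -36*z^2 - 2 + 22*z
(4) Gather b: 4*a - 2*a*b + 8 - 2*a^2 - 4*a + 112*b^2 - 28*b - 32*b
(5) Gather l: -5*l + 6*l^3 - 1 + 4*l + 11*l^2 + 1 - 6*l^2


(1) = 7*w^2 - 42*w + z^2*(32 - 16*w) + z*(8*w^2 - 62*w + 92) + 56
(2) = -40*m^3 - 190*m^2 - 120*m + s^3 + s^2*(12*m + 2) + s*(27*m^2 - 28*m - 24)
(3) = -36*z^2 + 22*z - 2
(4) = -2*a^2 + 112*b^2 + b*(-2*a - 60) + 8
(5) = 6*l^3 + 5*l^2 - l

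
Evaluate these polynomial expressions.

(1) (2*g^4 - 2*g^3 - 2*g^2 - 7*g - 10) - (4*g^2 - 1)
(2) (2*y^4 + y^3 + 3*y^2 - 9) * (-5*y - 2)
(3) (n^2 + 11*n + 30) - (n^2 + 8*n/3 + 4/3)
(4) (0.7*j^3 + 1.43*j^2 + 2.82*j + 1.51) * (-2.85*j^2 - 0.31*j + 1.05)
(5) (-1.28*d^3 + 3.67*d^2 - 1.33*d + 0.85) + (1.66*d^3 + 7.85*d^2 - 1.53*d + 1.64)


(1) = 2*g^4 - 2*g^3 - 6*g^2 - 7*g - 9
(2) = -10*y^5 - 9*y^4 - 17*y^3 - 6*y^2 + 45*y + 18
(3) = 25*n/3 + 86/3
(4) = -1.995*j^5 - 4.2925*j^4 - 7.7453*j^3 - 3.6762*j^2 + 2.4929*j + 1.5855
(5) = 0.38*d^3 + 11.52*d^2 - 2.86*d + 2.49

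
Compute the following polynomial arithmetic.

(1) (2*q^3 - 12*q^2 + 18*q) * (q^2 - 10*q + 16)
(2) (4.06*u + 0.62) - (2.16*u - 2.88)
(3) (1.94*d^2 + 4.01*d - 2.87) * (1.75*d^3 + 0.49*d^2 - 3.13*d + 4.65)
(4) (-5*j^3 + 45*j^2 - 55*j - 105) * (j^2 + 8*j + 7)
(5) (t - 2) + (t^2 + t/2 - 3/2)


(1) = 2*q^5 - 32*q^4 + 170*q^3 - 372*q^2 + 288*q
(2) = 1.9*u + 3.5
(3) = 3.395*d^5 + 7.9681*d^4 - 9.1298*d^3 - 4.9366*d^2 + 27.6296*d - 13.3455
(4) = -5*j^5 + 5*j^4 + 270*j^3 - 230*j^2 - 1225*j - 735
(5) = t^2 + 3*t/2 - 7/2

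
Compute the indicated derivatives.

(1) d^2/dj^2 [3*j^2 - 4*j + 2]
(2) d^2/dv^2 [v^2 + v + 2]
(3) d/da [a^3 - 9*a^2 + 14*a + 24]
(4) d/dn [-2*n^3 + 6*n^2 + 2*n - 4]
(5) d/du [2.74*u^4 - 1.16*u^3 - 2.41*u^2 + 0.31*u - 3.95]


(1) = 6
(2) = 2
(3) = 3*a^2 - 18*a + 14
(4) = -6*n^2 + 12*n + 2
(5) = 10.96*u^3 - 3.48*u^2 - 4.82*u + 0.31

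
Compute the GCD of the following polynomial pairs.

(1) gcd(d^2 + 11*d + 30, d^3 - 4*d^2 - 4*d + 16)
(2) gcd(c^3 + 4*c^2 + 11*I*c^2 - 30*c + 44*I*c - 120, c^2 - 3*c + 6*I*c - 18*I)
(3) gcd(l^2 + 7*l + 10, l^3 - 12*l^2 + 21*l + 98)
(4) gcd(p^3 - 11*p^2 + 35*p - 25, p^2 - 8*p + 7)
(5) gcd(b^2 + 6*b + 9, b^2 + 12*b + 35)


(1) = gcd((d + 5)*(d + 6), (d - 4)*(d - 2)*(d + 2)) = 1
(2) = gcd((c + 4)*(c + 5*I)*(c + 6*I), (c - 3)*(c + 6*I)) = c + 6*I
(3) = l + 2
(4) = gcd((p - 5)^2*(p - 1), (p - 7)*(p - 1)) = p - 1
(5) = gcd((b + 3)^2, (b + 5)*(b + 7)) = 1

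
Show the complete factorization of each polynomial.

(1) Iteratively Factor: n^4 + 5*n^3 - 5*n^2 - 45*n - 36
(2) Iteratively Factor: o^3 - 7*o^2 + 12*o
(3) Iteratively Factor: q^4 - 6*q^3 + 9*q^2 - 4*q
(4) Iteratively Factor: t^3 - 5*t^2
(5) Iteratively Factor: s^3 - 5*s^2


(1) = (n - 3)*(n^3 + 8*n^2 + 19*n + 12) = (n - 3)*(n + 4)*(n^2 + 4*n + 3) = (n - 3)*(n + 1)*(n + 4)*(n + 3)
(2) = (o)*(o^2 - 7*o + 12) = o*(o - 4)*(o - 3)
(3) = (q - 4)*(q^3 - 2*q^2 + q) = (q - 4)*(q - 1)*(q^2 - q) = q*(q - 4)*(q - 1)*(q - 1)
(4) = (t)*(t^2 - 5*t) = t*(t - 5)*(t)
(5) = (s)*(s^2 - 5*s) = s*(s - 5)*(s)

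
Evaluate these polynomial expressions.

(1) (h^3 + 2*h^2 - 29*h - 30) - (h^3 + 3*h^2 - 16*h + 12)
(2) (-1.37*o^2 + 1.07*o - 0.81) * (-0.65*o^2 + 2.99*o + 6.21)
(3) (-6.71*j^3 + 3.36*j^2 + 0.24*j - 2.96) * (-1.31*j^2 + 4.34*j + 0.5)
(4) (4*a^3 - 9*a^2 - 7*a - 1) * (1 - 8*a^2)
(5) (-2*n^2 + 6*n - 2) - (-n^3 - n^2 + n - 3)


(1) = -h^2 - 13*h - 42
(2) = 0.8905*o^4 - 4.7918*o^3 - 4.7819*o^2 + 4.2228*o - 5.0301
(3) = 8.7901*j^5 - 33.523*j^4 + 10.913*j^3 + 6.5992*j^2 - 12.7264*j - 1.48
(4) = -32*a^5 + 72*a^4 + 60*a^3 - a^2 - 7*a - 1
(5) = n^3 - n^2 + 5*n + 1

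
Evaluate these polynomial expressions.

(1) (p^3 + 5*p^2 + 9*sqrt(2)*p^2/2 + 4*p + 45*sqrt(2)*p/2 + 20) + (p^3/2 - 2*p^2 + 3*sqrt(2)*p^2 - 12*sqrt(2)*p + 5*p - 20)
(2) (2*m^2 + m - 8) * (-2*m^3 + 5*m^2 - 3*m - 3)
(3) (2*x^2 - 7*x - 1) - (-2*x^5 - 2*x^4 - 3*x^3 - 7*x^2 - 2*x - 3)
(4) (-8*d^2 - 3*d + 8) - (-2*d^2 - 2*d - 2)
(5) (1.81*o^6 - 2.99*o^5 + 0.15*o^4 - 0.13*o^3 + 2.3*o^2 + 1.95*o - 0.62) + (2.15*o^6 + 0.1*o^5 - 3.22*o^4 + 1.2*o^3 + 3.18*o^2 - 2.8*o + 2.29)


(1) = 3*p^3/2 + 3*p^2 + 15*sqrt(2)*p^2/2 + 9*p + 21*sqrt(2)*p/2
(2) = -4*m^5 + 8*m^4 + 15*m^3 - 49*m^2 + 21*m + 24
(3) = 2*x^5 + 2*x^4 + 3*x^3 + 9*x^2 - 5*x + 2
(4) = -6*d^2 - d + 10
(5) = 3.96*o^6 - 2.89*o^5 - 3.07*o^4 + 1.07*o^3 + 5.48*o^2 - 0.85*o + 1.67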